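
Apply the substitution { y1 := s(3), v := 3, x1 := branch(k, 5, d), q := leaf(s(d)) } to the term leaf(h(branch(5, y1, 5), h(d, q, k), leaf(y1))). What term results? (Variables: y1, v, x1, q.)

Replace each occurrence of y1 with s(3).
Replace each occurrence of q with leaf(s(d)).
Result: leaf(h(branch(5, s(3), 5), h(d, leaf(s(d)), k), leaf(s(3)))).

leaf(h(branch(5, s(3), 5), h(d, leaf(s(d)), k), leaf(s(3))))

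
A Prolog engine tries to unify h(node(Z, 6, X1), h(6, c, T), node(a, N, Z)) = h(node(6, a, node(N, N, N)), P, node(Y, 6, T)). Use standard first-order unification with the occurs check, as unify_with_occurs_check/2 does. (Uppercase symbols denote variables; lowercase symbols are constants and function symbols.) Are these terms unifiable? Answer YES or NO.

Decompose h/3: node(Z, 6, X1) = node(6, a, node(N, N, N)),  h(6, c, T) = P,  node(a, N, Z) = node(Y, 6, T).
Decompose node/3: Z = 6,  6 = a,  X1 = node(N, N, N).
Bind Z := 6; substituting into the one remaining equation that mentions Z gives: node(a, N, 6) = node(Y, 6, T).
Clash: constants 6 and a differ; no unifier exists.

NO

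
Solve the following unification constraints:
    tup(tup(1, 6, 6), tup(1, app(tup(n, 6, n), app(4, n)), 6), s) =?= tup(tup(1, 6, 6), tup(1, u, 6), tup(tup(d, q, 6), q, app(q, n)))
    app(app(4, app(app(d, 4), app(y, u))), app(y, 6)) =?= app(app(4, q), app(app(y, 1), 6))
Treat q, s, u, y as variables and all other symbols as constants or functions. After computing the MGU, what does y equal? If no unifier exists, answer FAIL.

FAIL

Decompose tup/3: tup(1, 6, 6) =?= tup(1, 6, 6),  tup(1, app(tup(n, 6, n), app(4, n)), 6) =?= tup(1, u, 6),  s =?= tup(tup(d, q, 6), q, app(q, n)).
Delete trivial equation tup(1, 6, 6) =?= tup(1, 6, 6).
Decompose tup/3: 1 =?= 1,  app(tup(n, 6, n), app(4, n)) =?= u,  6 =?= 6.
Delete trivial equation 1 =?= 1.
Bind u := app(tup(n, 6, n), app(4, n)); substituting into the one remaining equation that mentions u gives: app(app(4, app(app(d, 4), app(y, app(tup(n, 6, n), app(4, n))))), app(y, 6)) =?= app(app(4, q), app(app(y, 1), 6)).
Delete trivial equation 6 =?= 6.
Bind s := tup(tup(d, q, 6), q, app(q, n)); no other remaining equation mentions s.
Decompose app/2: app(4, app(app(d, 4), app(y, app(tup(n, 6, n), app(4, n))))) =?= app(4, q),  app(y, 6) =?= app(app(y, 1), 6).
Decompose app/2: 4 =?= 4,  app(app(d, 4), app(y, app(tup(n, 6, n), app(4, n)))) =?= q.
Delete trivial equation 4 =?= 4.
Bind q := app(app(d, 4), app(y, app(tup(n, 6, n), app(4, n)))); no other remaining equation mentions q. Substituting into the earlier binding gives s := tup(tup(d, app(app(d, 4), app(y, app(tup(n, 6, n), app(4, n)))), 6), app(app(d, 4), app(y, app(tup(n, 6, n), app(4, n)))), app(app(app(d, 4), app(y, app(tup(n, 6, n), app(4, n)))), n)).
Decompose app/2: y =?= app(y, 1),  6 =?= 6.
Occurs check fails: y occurs in app(y, 1); the equation y =?= app(y, 1) has no finite solution.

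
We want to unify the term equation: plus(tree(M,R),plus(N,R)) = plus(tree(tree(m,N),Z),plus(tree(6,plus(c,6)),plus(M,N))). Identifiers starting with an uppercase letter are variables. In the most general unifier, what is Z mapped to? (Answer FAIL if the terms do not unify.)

plus(tree(m,tree(6,plus(c,6))),tree(6,plus(c,6)))

Decompose plus/2: tree(M,R) = tree(tree(m,N),Z),  plus(N,R) = plus(tree(6,plus(c,6)),plus(M,N)).
Decompose tree/2: M = tree(m,N),  R = Z.
Bind M := tree(m,N); substituting into the one remaining equation that mentions M gives: plus(N,R) = plus(tree(6,plus(c,6)),plus(tree(m,N),N)).
Bind R := Z; substituting into the remaining equation gives: plus(N,Z) = plus(tree(6,plus(c,6)),plus(tree(m,N),N)).
Decompose plus/2: N = tree(6,plus(c,6)),  Z = plus(tree(m,N),N).
Bind N := tree(6,plus(c,6)); substituting into the remaining equation gives: Z = plus(tree(m,tree(6,plus(c,6))),tree(6,plus(c,6))). Substituting into the earlier binding gives M := tree(m,tree(6,plus(c,6))).
Bind Z := plus(tree(m,tree(6,plus(c,6))),tree(6,plus(c,6))). Substituting into the earlier binding gives R := plus(tree(m,tree(6,plus(c,6))),tree(6,plus(c,6))).
MGU = { M := tree(m,tree(6,plus(c,6))), R := plus(tree(m,tree(6,plus(c,6))),tree(6,plus(c,6))), N := tree(6,plus(c,6)), Z := plus(tree(m,tree(6,plus(c,6))),tree(6,plus(c,6))) }, so Z := plus(tree(m,tree(6,plus(c,6))),tree(6,plus(c,6))).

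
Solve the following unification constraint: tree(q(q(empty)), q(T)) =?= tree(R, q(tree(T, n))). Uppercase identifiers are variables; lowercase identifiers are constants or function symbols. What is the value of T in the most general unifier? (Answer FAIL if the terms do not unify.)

FAIL

Decompose tree/2: q(q(empty)) =?= R,  q(T) =?= q(tree(T, n)).
Bind R := q(q(empty)); no other remaining equation mentions R.
Decompose q/1: T =?= tree(T, n).
Occurs check fails: T occurs in tree(T, n); the equation T =?= tree(T, n) has no finite solution.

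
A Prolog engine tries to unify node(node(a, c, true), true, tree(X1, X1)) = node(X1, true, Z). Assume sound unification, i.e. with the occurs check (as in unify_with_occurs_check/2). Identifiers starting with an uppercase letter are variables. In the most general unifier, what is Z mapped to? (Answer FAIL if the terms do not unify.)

Decompose node/3: node(a, c, true) = X1,  true = true,  tree(X1, X1) = Z.
Bind X1 := node(a, c, true); substituting into the one remaining equation that mentions X1 gives: tree(node(a, c, true), node(a, c, true)) = Z.
Delete trivial equation true = true.
Bind Z := tree(node(a, c, true), node(a, c, true)).
MGU = { X1 ↦ node(a, c, true), Z ↦ tree(node(a, c, true), node(a, c, true)) }, so Z ↦ tree(node(a, c, true), node(a, c, true)).

tree(node(a, c, true), node(a, c, true))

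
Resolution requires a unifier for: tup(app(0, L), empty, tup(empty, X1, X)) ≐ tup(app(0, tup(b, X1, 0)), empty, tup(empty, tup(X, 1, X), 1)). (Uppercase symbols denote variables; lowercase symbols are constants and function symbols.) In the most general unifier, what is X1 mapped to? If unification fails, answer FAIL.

Decompose tup/3: app(0, L) ≐ app(0, tup(b, X1, 0)),  empty ≐ empty,  tup(empty, X1, X) ≐ tup(empty, tup(X, 1, X), 1).
Decompose app/2: 0 ≐ 0,  L ≐ tup(b, X1, 0).
Delete trivial equation 0 ≐ 0.
Bind L := tup(b, X1, 0); no other remaining equation mentions L.
Delete trivial equation empty ≐ empty.
Decompose tup/3: empty ≐ empty,  X1 ≐ tup(X, 1, X),  X ≐ 1.
Delete trivial equation empty ≐ empty.
Bind X1 := tup(X, 1, X); no other remaining equation mentions X1. Substituting into the earlier binding gives L := tup(b, tup(X, 1, X), 0).
Bind X := 1. Substituting into the earlier bindings gives L := tup(b, tup(1, 1, 1), 0), X1 := tup(1, 1, 1).
MGU = { L -> tup(b, tup(1, 1, 1), 0), X1 -> tup(1, 1, 1), X -> 1 }, so X1 -> tup(1, 1, 1).

tup(1, 1, 1)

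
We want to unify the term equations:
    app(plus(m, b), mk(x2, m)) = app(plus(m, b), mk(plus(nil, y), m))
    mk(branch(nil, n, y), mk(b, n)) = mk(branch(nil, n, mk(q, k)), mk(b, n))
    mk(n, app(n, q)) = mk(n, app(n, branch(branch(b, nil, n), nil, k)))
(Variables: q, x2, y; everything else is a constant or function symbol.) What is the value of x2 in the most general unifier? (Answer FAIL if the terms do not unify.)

Decompose app/2: plus(m, b) = plus(m, b),  mk(x2, m) = mk(plus(nil, y), m).
Delete trivial equation plus(m, b) = plus(m, b).
Decompose mk/2: x2 = plus(nil, y),  m = m.
Bind x2 := plus(nil, y); no other remaining equation mentions x2.
Delete trivial equation m = m.
Decompose mk/2: branch(nil, n, y) = branch(nil, n, mk(q, k)),  mk(b, n) = mk(b, n).
Decompose branch/3: nil = nil,  n = n,  y = mk(q, k).
Delete trivial equation nil = nil.
Delete trivial equation n = n.
Bind y := mk(q, k); no other remaining equation mentions y. Substituting into the earlier binding gives x2 := plus(nil, mk(q, k)).
Delete trivial equation mk(b, n) = mk(b, n).
Decompose mk/2: n = n,  app(n, q) = app(n, branch(branch(b, nil, n), nil, k)).
Delete trivial equation n = n.
Decompose app/2: n = n,  q = branch(branch(b, nil, n), nil, k).
Delete trivial equation n = n.
Bind q := branch(branch(b, nil, n), nil, k). Substituting into the earlier bindings gives x2 := plus(nil, mk(branch(branch(b, nil, n), nil, k), k)), y := mk(branch(branch(b, nil, n), nil, k), k).
MGU = { x2 ↦ plus(nil, mk(branch(branch(b, nil, n), nil, k), k)), y ↦ mk(branch(branch(b, nil, n), nil, k), k), q ↦ branch(branch(b, nil, n), nil, k) }, so x2 ↦ plus(nil, mk(branch(branch(b, nil, n), nil, k), k)).

plus(nil, mk(branch(branch(b, nil, n), nil, k), k))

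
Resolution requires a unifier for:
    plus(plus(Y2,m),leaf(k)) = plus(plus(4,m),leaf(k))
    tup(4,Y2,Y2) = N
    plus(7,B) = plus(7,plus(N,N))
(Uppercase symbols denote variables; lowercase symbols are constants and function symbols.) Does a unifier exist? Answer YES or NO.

YES

Decompose plus/2: plus(Y2,m) = plus(4,m),  leaf(k) = leaf(k).
Decompose plus/2: Y2 = 4,  m = m.
Bind Y2 := 4; substituting into the one remaining equation that mentions Y2 gives: tup(4,4,4) = N.
Delete trivial equation m = m.
Delete trivial equation leaf(k) = leaf(k).
Bind N := tup(4,4,4); substituting into the remaining equation gives: plus(7,B) = plus(7,plus(tup(4,4,4),tup(4,4,4))).
Decompose plus/2: 7 = 7,  B = plus(tup(4,4,4),tup(4,4,4)).
Delete trivial equation 7 = 7.
Bind B := plus(tup(4,4,4),tup(4,4,4)).
No equations remain and no clash or occurs-check failure arose, so a unifier exists.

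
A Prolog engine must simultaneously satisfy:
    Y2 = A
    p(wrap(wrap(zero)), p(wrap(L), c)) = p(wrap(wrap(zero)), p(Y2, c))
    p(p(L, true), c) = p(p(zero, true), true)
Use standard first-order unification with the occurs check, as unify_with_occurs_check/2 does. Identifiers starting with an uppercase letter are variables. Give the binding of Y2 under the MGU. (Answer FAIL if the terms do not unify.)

Bind Y2 := A; substituting into the one remaining equation that mentions Y2 gives: p(wrap(wrap(zero)), p(wrap(L), c)) = p(wrap(wrap(zero)), p(A, c)).
Decompose p/2: wrap(wrap(zero)) = wrap(wrap(zero)),  p(wrap(L), c) = p(A, c).
Delete trivial equation wrap(wrap(zero)) = wrap(wrap(zero)).
Decompose p/2: wrap(L) = A,  c = c.
Bind A := wrap(L); no other remaining equation mentions A. Substituting into the earlier binding gives Y2 := wrap(L).
Delete trivial equation c = c.
Decompose p/2: p(L, true) = p(zero, true),  c = true.
Decompose p/2: L = zero,  true = true.
Bind L := zero; no other remaining equation mentions L. Substituting into the earlier bindings gives Y2 := wrap(zero), A := wrap(zero).
Delete trivial equation true = true.
Clash: constants c and true differ; no unifier exists.

FAIL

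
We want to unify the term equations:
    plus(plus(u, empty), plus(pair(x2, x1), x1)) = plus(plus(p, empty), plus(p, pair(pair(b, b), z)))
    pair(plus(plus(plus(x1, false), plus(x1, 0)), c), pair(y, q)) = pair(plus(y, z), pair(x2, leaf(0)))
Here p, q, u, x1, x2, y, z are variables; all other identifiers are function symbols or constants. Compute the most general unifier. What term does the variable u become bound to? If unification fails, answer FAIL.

pair(plus(plus(pair(pair(b, b), c), false), plus(pair(pair(b, b), c), 0)), pair(pair(b, b), c))

Decompose plus/2: plus(u, empty) = plus(p, empty),  plus(pair(x2, x1), x1) = plus(p, pair(pair(b, b), z)).
Decompose plus/2: u = p,  empty = empty.
Bind u := p; no other remaining equation mentions u.
Delete trivial equation empty = empty.
Decompose plus/2: pair(x2, x1) = p,  x1 = pair(pair(b, b), z).
Bind p := pair(x2, x1); no other remaining equation mentions p. Substituting into the earlier binding gives u := pair(x2, x1).
Bind x1 := pair(pair(b, b), z); substituting into the remaining equation gives: pair(plus(plus(plus(pair(pair(b, b), z), false), plus(pair(pair(b, b), z), 0)), c), pair(y, q)) = pair(plus(y, z), pair(x2, leaf(0))). Substituting into the earlier bindings gives u := pair(x2, pair(pair(b, b), z)), p := pair(x2, pair(pair(b, b), z)).
Decompose pair/2: plus(plus(plus(pair(pair(b, b), z), false), plus(pair(pair(b, b), z), 0)), c) = plus(y, z),  pair(y, q) = pair(x2, leaf(0)).
Decompose plus/2: plus(plus(pair(pair(b, b), z), false), plus(pair(pair(b, b), z), 0)) = y,  c = z.
Bind y := plus(plus(pair(pair(b, b), z), false), plus(pair(pair(b, b), z), 0)); substituting into the one remaining equation that mentions y gives: pair(plus(plus(pair(pair(b, b), z), false), plus(pair(pair(b, b), z), 0)), q) = pair(x2, leaf(0)).
Bind z := c; substituting into the remaining equation gives: pair(plus(plus(pair(pair(b, b), c), false), plus(pair(pair(b, b), c), 0)), q) = pair(x2, leaf(0)). Substituting into the earlier bindings gives u := pair(x2, pair(pair(b, b), c)), p := pair(x2, pair(pair(b, b), c)), x1 := pair(pair(b, b), c), y := plus(plus(pair(pair(b, b), c), false), plus(pair(pair(b, b), c), 0)).
Decompose pair/2: plus(plus(pair(pair(b, b), c), false), plus(pair(pair(b, b), c), 0)) = x2,  q = leaf(0).
Bind x2 := plus(plus(pair(pair(b, b), c), false), plus(pair(pair(b, b), c), 0)); no other remaining equation mentions x2. Substituting into the earlier bindings gives u := pair(plus(plus(pair(pair(b, b), c), false), plus(pair(pair(b, b), c), 0)), pair(pair(b, b), c)), p := pair(plus(plus(pair(pair(b, b), c), false), plus(pair(pair(b, b), c), 0)), pair(pair(b, b), c)).
Bind q := leaf(0).
MGU = { u ↦ pair(plus(plus(pair(pair(b, b), c), false), plus(pair(pair(b, b), c), 0)), pair(pair(b, b), c)), p ↦ pair(plus(plus(pair(pair(b, b), c), false), plus(pair(pair(b, b), c), 0)), pair(pair(b, b), c)), x1 ↦ pair(pair(b, b), c), y ↦ plus(plus(pair(pair(b, b), c), false), plus(pair(pair(b, b), c), 0)), z ↦ c, x2 ↦ plus(plus(pair(pair(b, b), c), false), plus(pair(pair(b, b), c), 0)), q ↦ leaf(0) }, so u ↦ pair(plus(plus(pair(pair(b, b), c), false), plus(pair(pair(b, b), c), 0)), pair(pair(b, b), c)).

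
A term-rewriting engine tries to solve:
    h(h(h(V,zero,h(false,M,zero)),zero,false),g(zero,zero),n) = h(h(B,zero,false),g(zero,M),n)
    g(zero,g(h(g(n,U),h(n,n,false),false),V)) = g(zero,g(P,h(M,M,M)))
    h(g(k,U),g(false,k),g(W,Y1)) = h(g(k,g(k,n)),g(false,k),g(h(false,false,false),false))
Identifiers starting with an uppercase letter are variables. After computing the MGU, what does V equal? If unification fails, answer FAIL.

Decompose h/3: h(h(V,zero,h(false,M,zero)),zero,false) = h(B,zero,false),  g(zero,zero) = g(zero,M),  n = n.
Decompose h/3: h(V,zero,h(false,M,zero)) = B,  zero = zero,  false = false.
Bind B := h(V,zero,h(false,M,zero)); no other remaining equation mentions B.
Delete trivial equation zero = zero.
Delete trivial equation false = false.
Decompose g/2: zero = zero,  zero = M.
Delete trivial equation zero = zero.
Bind M := zero; substituting into the one remaining equation that mentions M gives: g(zero,g(h(g(n,U),h(n,n,false),false),V)) = g(zero,g(P,h(zero,zero,zero))). Substituting into the earlier binding gives B := h(V,zero,h(false,zero,zero)).
Delete trivial equation n = n.
Decompose g/2: zero = zero,  g(h(g(n,U),h(n,n,false),false),V) = g(P,h(zero,zero,zero)).
Delete trivial equation zero = zero.
Decompose g/2: h(g(n,U),h(n,n,false),false) = P,  V = h(zero,zero,zero).
Bind P := h(g(n,U),h(n,n,false),false); no other remaining equation mentions P.
Bind V := h(zero,zero,zero); no other remaining equation mentions V. Substituting into the earlier binding gives B := h(h(zero,zero,zero),zero,h(false,zero,zero)).
Decompose h/3: g(k,U) = g(k,g(k,n)),  g(false,k) = g(false,k),  g(W,Y1) = g(h(false,false,false),false).
Decompose g/2: k = k,  U = g(k,n).
Delete trivial equation k = k.
Bind U := g(k,n); no other remaining equation mentions U. Substituting into the earlier binding gives P := h(g(n,g(k,n)),h(n,n,false),false).
Delete trivial equation g(false,k) = g(false,k).
Decompose g/2: W = h(false,false,false),  Y1 = false.
Bind W := h(false,false,false); no other remaining equation mentions W.
Bind Y1 := false.
MGU = { B -> h(h(zero,zero,zero),zero,h(false,zero,zero)), M -> zero, P -> h(g(n,g(k,n)),h(n,n,false),false), V -> h(zero,zero,zero), U -> g(k,n), W -> h(false,false,false), Y1 -> false }, so V -> h(zero,zero,zero).

h(zero,zero,zero)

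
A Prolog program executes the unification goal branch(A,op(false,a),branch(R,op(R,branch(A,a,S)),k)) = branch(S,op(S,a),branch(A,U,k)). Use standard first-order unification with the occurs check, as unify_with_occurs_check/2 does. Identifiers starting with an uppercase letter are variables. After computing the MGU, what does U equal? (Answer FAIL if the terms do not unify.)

Decompose branch/3: A = S,  op(false,a) = op(S,a),  branch(R,op(R,branch(A,a,S)),k) = branch(A,U,k).
Bind A := S; substituting into the one remaining equation that mentions A gives: branch(R,op(R,branch(S,a,S)),k) = branch(S,U,k).
Decompose op/2: false = S,  a = a.
Bind S := false; substituting into the one remaining equation that mentions S gives: branch(R,op(R,branch(false,a,false)),k) = branch(false,U,k). Substituting into the earlier binding gives A := false.
Delete trivial equation a = a.
Decompose branch/3: R = false,  op(R,branch(false,a,false)) = U,  k = k.
Bind R := false; substituting into the one remaining equation that mentions R gives: op(false,branch(false,a,false)) = U.
Bind U := op(false,branch(false,a,false)); no other remaining equation mentions U.
Delete trivial equation k = k.
MGU = { A -> false, S -> false, R -> false, U -> op(false,branch(false,a,false)) }, so U -> op(false,branch(false,a,false)).

op(false,branch(false,a,false))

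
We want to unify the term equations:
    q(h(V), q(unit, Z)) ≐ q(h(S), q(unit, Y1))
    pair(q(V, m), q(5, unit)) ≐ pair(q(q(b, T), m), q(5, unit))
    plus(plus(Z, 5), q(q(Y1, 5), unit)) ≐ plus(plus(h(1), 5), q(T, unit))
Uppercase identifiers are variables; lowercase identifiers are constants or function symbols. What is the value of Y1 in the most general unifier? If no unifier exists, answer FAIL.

h(1)

Decompose q/2: h(V) ≐ h(S),  q(unit, Z) ≐ q(unit, Y1).
Decompose h/1: V ≐ S.
Bind V := S; substituting into the one remaining equation that mentions V gives: pair(q(S, m), q(5, unit)) ≐ pair(q(q(b, T), m), q(5, unit)).
Decompose q/2: unit ≐ unit,  Z ≐ Y1.
Delete trivial equation unit ≐ unit.
Bind Z := Y1; substituting into the one remaining equation that mentions Z gives: plus(plus(Y1, 5), q(q(Y1, 5), unit)) ≐ plus(plus(h(1), 5), q(T, unit)).
Decompose pair/2: q(S, m) ≐ q(q(b, T), m),  q(5, unit) ≐ q(5, unit).
Decompose q/2: S ≐ q(b, T),  m ≐ m.
Bind S := q(b, T); no other remaining equation mentions S. Substituting into the earlier binding gives V := q(b, T).
Delete trivial equation m ≐ m.
Delete trivial equation q(5, unit) ≐ q(5, unit).
Decompose plus/2: plus(Y1, 5) ≐ plus(h(1), 5),  q(q(Y1, 5), unit) ≐ q(T, unit).
Decompose plus/2: Y1 ≐ h(1),  5 ≐ 5.
Bind Y1 := h(1); substituting into the one remaining equation that mentions Y1 gives: q(q(h(1), 5), unit) ≐ q(T, unit). Substituting into the earlier binding gives Z := h(1).
Delete trivial equation 5 ≐ 5.
Decompose q/2: q(h(1), 5) ≐ T,  unit ≐ unit.
Bind T := q(h(1), 5); no other remaining equation mentions T. Substituting into the earlier bindings gives V := q(b, q(h(1), 5)), S := q(b, q(h(1), 5)).
Delete trivial equation unit ≐ unit.
MGU = { V ↦ q(b, q(h(1), 5)), Z ↦ h(1), S ↦ q(b, q(h(1), 5)), Y1 ↦ h(1), T ↦ q(h(1), 5) }, so Y1 ↦ h(1).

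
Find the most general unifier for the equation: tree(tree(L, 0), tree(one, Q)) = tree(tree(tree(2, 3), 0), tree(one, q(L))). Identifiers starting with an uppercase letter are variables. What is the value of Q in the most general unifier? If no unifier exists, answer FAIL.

q(tree(2, 3))

Decompose tree/2: tree(L, 0) = tree(tree(2, 3), 0),  tree(one, Q) = tree(one, q(L)).
Decompose tree/2: L = tree(2, 3),  0 = 0.
Bind L := tree(2, 3); substituting into the one remaining equation that mentions L gives: tree(one, Q) = tree(one, q(tree(2, 3))).
Delete trivial equation 0 = 0.
Decompose tree/2: one = one,  Q = q(tree(2, 3)).
Delete trivial equation one = one.
Bind Q := q(tree(2, 3)).
MGU = { L := tree(2, 3), Q := q(tree(2, 3)) }, so Q := q(tree(2, 3)).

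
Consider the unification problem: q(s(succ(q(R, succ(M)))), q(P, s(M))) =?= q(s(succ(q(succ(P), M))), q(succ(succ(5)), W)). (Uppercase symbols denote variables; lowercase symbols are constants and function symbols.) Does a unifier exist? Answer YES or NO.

NO

Decompose q/2: s(succ(q(R, succ(M)))) =?= s(succ(q(succ(P), M))),  q(P, s(M)) =?= q(succ(succ(5)), W).
Decompose s/1: succ(q(R, succ(M))) =?= succ(q(succ(P), M)).
Decompose succ/1: q(R, succ(M)) =?= q(succ(P), M).
Decompose q/2: R =?= succ(P),  succ(M) =?= M.
Bind R := succ(P); no other remaining equation mentions R.
Occurs check fails: M occurs in succ(M); the equation M =?= succ(M) has no finite solution.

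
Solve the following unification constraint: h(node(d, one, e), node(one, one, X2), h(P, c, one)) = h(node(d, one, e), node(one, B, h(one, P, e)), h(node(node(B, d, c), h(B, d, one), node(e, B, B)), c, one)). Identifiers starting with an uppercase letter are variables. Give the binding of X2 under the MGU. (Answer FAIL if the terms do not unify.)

h(one, node(node(one, d, c), h(one, d, one), node(e, one, one)), e)

Decompose h/3: node(d, one, e) = node(d, one, e),  node(one, one, X2) = node(one, B, h(one, P, e)),  h(P, c, one) = h(node(node(B, d, c), h(B, d, one), node(e, B, B)), c, one).
Delete trivial equation node(d, one, e) = node(d, one, e).
Decompose node/3: one = one,  one = B,  X2 = h(one, P, e).
Delete trivial equation one = one.
Bind B := one; substituting into the one remaining equation that mentions B gives: h(P, c, one) = h(node(node(one, d, c), h(one, d, one), node(e, one, one)), c, one).
Bind X2 := h(one, P, e); no other remaining equation mentions X2.
Decompose h/3: P = node(node(one, d, c), h(one, d, one), node(e, one, one)),  c = c,  one = one.
Bind P := node(node(one, d, c), h(one, d, one), node(e, one, one)); no other remaining equation mentions P. Substituting into the earlier binding gives X2 := h(one, node(node(one, d, c), h(one, d, one), node(e, one, one)), e).
Delete trivial equation c = c.
Delete trivial equation one = one.
MGU = { B ↦ one, X2 ↦ h(one, node(node(one, d, c), h(one, d, one), node(e, one, one)), e), P ↦ node(node(one, d, c), h(one, d, one), node(e, one, one)) }, so X2 ↦ h(one, node(node(one, d, c), h(one, d, one), node(e, one, one)), e).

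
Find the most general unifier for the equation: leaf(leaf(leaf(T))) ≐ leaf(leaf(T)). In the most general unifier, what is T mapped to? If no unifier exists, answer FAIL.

FAIL

Decompose leaf/1: leaf(leaf(T)) ≐ leaf(T).
Decompose leaf/1: leaf(T) ≐ T.
Occurs check fails: T occurs in leaf(T); the equation T ≐ leaf(T) has no finite solution.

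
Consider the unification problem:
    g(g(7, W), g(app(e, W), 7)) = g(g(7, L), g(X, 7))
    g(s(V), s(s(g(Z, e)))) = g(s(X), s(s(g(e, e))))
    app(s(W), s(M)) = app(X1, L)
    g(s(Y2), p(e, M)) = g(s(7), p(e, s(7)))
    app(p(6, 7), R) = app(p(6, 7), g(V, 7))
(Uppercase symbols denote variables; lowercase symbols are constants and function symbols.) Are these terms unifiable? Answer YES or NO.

Decompose g/2: g(7, W) = g(7, L),  g(app(e, W), 7) = g(X, 7).
Decompose g/2: 7 = 7,  W = L.
Delete trivial equation 7 = 7.
Bind W := L; substituting into the 2 remaining equations that mention W gives: g(app(e, L), 7) = g(X, 7),  app(s(L), s(M)) = app(X1, L).
Decompose g/2: app(e, L) = X,  7 = 7.
Bind X := app(e, L); substituting into the one remaining equation that mentions X gives: g(s(V), s(s(g(Z, e)))) = g(s(app(e, L)), s(s(g(e, e)))).
Delete trivial equation 7 = 7.
Decompose g/2: s(V) = s(app(e, L)),  s(s(g(Z, e))) = s(s(g(e, e))).
Decompose s/1: V = app(e, L).
Bind V := app(e, L); substituting into the one remaining equation that mentions V gives: app(p(6, 7), R) = app(p(6, 7), g(app(e, L), 7)).
Decompose s/1: s(g(Z, e)) = s(g(e, e)).
Decompose s/1: g(Z, e) = g(e, e).
Decompose g/2: Z = e,  e = e.
Bind Z := e; no other remaining equation mentions Z.
Delete trivial equation e = e.
Decompose app/2: s(L) = X1,  s(M) = L.
Bind X1 := s(L); no other remaining equation mentions X1.
Bind L := s(M); substituting into the one remaining equation that mentions L gives: app(p(6, 7), R) = app(p(6, 7), g(app(e, s(M)), 7)). Substituting into the earlier bindings gives W := s(M), X := app(e, s(M)), V := app(e, s(M)), X1 := s(s(M)).
Decompose g/2: s(Y2) = s(7),  p(e, M) = p(e, s(7)).
Decompose s/1: Y2 = 7.
Bind Y2 := 7; no other remaining equation mentions Y2.
Decompose p/2: e = e,  M = s(7).
Delete trivial equation e = e.
Bind M := s(7); substituting into the remaining equation gives: app(p(6, 7), R) = app(p(6, 7), g(app(e, s(s(7))), 7)). Substituting into the earlier bindings gives W := s(s(7)), X := app(e, s(s(7))), V := app(e, s(s(7))), X1 := s(s(s(7))), L := s(s(7)).
Decompose app/2: p(6, 7) = p(6, 7),  R = g(app(e, s(s(7))), 7).
Delete trivial equation p(6, 7) = p(6, 7).
Bind R := g(app(e, s(s(7))), 7).
No equations remain and no clash or occurs-check failure arose, so a unifier exists.

YES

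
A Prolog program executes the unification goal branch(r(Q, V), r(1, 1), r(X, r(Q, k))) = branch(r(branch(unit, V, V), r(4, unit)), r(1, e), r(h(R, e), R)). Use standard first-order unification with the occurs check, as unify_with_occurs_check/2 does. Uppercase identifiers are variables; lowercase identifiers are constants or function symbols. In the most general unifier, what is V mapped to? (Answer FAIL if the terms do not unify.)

Decompose branch/3: r(Q, V) = r(branch(unit, V, V), r(4, unit)),  r(1, 1) = r(1, e),  r(X, r(Q, k)) = r(h(R, e), R).
Decompose r/2: Q = branch(unit, V, V),  V = r(4, unit).
Bind Q := branch(unit, V, V); substituting into the one remaining equation that mentions Q gives: r(X, r(branch(unit, V, V), k)) = r(h(R, e), R).
Bind V := r(4, unit); substituting into the one remaining equation that mentions V gives: r(X, r(branch(unit, r(4, unit), r(4, unit)), k)) = r(h(R, e), R). Substituting into the earlier binding gives Q := branch(unit, r(4, unit), r(4, unit)).
Decompose r/2: 1 = 1,  1 = e.
Delete trivial equation 1 = 1.
Clash: constants 1 and e differ; no unifier exists.

FAIL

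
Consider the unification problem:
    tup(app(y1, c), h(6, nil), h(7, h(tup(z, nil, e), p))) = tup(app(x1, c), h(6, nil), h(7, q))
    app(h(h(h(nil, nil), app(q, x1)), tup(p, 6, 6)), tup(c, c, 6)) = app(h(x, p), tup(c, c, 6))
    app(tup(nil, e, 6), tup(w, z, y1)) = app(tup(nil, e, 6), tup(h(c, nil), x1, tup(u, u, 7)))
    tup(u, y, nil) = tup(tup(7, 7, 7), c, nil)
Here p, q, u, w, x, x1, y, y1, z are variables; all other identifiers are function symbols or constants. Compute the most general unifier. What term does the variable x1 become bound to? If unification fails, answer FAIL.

FAIL

Decompose tup/3: app(y1, c) = app(x1, c),  h(6, nil) = h(6, nil),  h(7, h(tup(z, nil, e), p)) = h(7, q).
Decompose app/2: y1 = x1,  c = c.
Bind y1 := x1; substituting into the one remaining equation that mentions y1 gives: app(tup(nil, e, 6), tup(w, z, x1)) = app(tup(nil, e, 6), tup(h(c, nil), x1, tup(u, u, 7))).
Delete trivial equation c = c.
Delete trivial equation h(6, nil) = h(6, nil).
Decompose h/2: 7 = 7,  h(tup(z, nil, e), p) = q.
Delete trivial equation 7 = 7.
Bind q := h(tup(z, nil, e), p); substituting into the one remaining equation that mentions q gives: app(h(h(h(nil, nil), app(h(tup(z, nil, e), p), x1)), tup(p, 6, 6)), tup(c, c, 6)) = app(h(x, p), tup(c, c, 6)).
Decompose app/2: h(h(h(nil, nil), app(h(tup(z, nil, e), p), x1)), tup(p, 6, 6)) = h(x, p),  tup(c, c, 6) = tup(c, c, 6).
Decompose h/2: h(h(nil, nil), app(h(tup(z, nil, e), p), x1)) = x,  tup(p, 6, 6) = p.
Bind x := h(h(nil, nil), app(h(tup(z, nil, e), p), x1)); no other remaining equation mentions x.
Occurs check fails: p occurs in tup(p, 6, 6); the equation p = tup(p, 6, 6) has no finite solution.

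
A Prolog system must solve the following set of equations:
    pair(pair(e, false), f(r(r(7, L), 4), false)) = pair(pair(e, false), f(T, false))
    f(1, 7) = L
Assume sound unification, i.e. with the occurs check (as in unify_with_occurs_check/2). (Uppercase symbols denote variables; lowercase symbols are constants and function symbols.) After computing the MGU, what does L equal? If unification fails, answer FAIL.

Decompose pair/2: pair(e, false) = pair(e, false),  f(r(r(7, L), 4), false) = f(T, false).
Delete trivial equation pair(e, false) = pair(e, false).
Decompose f/2: r(r(7, L), 4) = T,  false = false.
Bind T := r(r(7, L), 4); no other remaining equation mentions T.
Delete trivial equation false = false.
Bind L := f(1, 7). Substituting into the earlier binding gives T := r(r(7, f(1, 7)), 4).
MGU = { T ↦ r(r(7, f(1, 7)), 4), L ↦ f(1, 7) }, so L ↦ f(1, 7).

f(1, 7)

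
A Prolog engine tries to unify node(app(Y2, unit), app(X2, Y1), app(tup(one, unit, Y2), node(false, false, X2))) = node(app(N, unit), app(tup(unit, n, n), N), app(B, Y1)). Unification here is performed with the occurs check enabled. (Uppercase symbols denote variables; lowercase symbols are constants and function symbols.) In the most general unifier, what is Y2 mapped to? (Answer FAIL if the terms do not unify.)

node(false, false, tup(unit, n, n))

Decompose node/3: app(Y2, unit) = app(N, unit),  app(X2, Y1) = app(tup(unit, n, n), N),  app(tup(one, unit, Y2), node(false, false, X2)) = app(B, Y1).
Decompose app/2: Y2 = N,  unit = unit.
Bind Y2 := N; substituting into the one remaining equation that mentions Y2 gives: app(tup(one, unit, N), node(false, false, X2)) = app(B, Y1).
Delete trivial equation unit = unit.
Decompose app/2: X2 = tup(unit, n, n),  Y1 = N.
Bind X2 := tup(unit, n, n); substituting into the one remaining equation that mentions X2 gives: app(tup(one, unit, N), node(false, false, tup(unit, n, n))) = app(B, Y1).
Bind Y1 := N; substituting into the remaining equation gives: app(tup(one, unit, N), node(false, false, tup(unit, n, n))) = app(B, N).
Decompose app/2: tup(one, unit, N) = B,  node(false, false, tup(unit, n, n)) = N.
Bind B := tup(one, unit, N); no other remaining equation mentions B.
Bind N := node(false, false, tup(unit, n, n)). Substituting into the earlier bindings gives Y2 := node(false, false, tup(unit, n, n)), Y1 := node(false, false, tup(unit, n, n)), B := tup(one, unit, node(false, false, tup(unit, n, n))).
MGU = { Y2 = node(false, false, tup(unit, n, n)), X2 = tup(unit, n, n), Y1 = node(false, false, tup(unit, n, n)), B = tup(one, unit, node(false, false, tup(unit, n, n))), N = node(false, false, tup(unit, n, n)) }, so Y2 = node(false, false, tup(unit, n, n)).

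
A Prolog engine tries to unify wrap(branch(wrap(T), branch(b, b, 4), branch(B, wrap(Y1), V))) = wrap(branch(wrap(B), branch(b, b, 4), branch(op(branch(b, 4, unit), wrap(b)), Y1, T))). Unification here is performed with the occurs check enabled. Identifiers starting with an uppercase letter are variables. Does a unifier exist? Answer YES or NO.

Decompose wrap/1: branch(wrap(T), branch(b, b, 4), branch(B, wrap(Y1), V)) = branch(wrap(B), branch(b, b, 4), branch(op(branch(b, 4, unit), wrap(b)), Y1, T)).
Decompose branch/3: wrap(T) = wrap(B),  branch(b, b, 4) = branch(b, b, 4),  branch(B, wrap(Y1), V) = branch(op(branch(b, 4, unit), wrap(b)), Y1, T).
Decompose wrap/1: T = B.
Bind T := B; substituting into the one remaining equation that mentions T gives: branch(B, wrap(Y1), V) = branch(op(branch(b, 4, unit), wrap(b)), Y1, B).
Delete trivial equation branch(b, b, 4) = branch(b, b, 4).
Decompose branch/3: B = op(branch(b, 4, unit), wrap(b)),  wrap(Y1) = Y1,  V = B.
Bind B := op(branch(b, 4, unit), wrap(b)); substituting into the one remaining equation that mentions B gives: V = op(branch(b, 4, unit), wrap(b)). Substituting into the earlier binding gives T := op(branch(b, 4, unit), wrap(b)).
Occurs check fails: Y1 occurs in wrap(Y1); the equation Y1 = wrap(Y1) has no finite solution.

NO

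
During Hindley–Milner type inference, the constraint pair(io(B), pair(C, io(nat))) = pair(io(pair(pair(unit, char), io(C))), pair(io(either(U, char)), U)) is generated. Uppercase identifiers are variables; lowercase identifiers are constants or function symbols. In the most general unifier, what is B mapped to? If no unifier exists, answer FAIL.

Decompose pair/2: io(B) = io(pair(pair(unit, char), io(C))),  pair(C, io(nat)) = pair(io(either(U, char)), U).
Decompose io/1: B = pair(pair(unit, char), io(C)).
Bind B := pair(pair(unit, char), io(C)); no other remaining equation mentions B.
Decompose pair/2: C = io(either(U, char)),  io(nat) = U.
Bind C := io(either(U, char)); no other remaining equation mentions C. Substituting into the earlier binding gives B := pair(pair(unit, char), io(io(either(U, char)))).
Bind U := io(nat). Substituting into the earlier bindings gives B := pair(pair(unit, char), io(io(either(io(nat), char)))), C := io(either(io(nat), char)).
MGU = { B := pair(pair(unit, char), io(io(either(io(nat), char)))), C := io(either(io(nat), char)), U := io(nat) }, so B := pair(pair(unit, char), io(io(either(io(nat), char)))).

pair(pair(unit, char), io(io(either(io(nat), char))))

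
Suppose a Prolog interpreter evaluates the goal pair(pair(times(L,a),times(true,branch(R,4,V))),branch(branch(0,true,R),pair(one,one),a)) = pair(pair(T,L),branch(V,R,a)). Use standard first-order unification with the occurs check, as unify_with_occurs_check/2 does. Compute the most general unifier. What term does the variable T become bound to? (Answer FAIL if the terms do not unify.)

Decompose pair/2: pair(times(L,a),times(true,branch(R,4,V))) = pair(T,L),  branch(branch(0,true,R),pair(one,one),a) = branch(V,R,a).
Decompose pair/2: times(L,a) = T,  times(true,branch(R,4,V)) = L.
Bind T := times(L,a); no other remaining equation mentions T.
Bind L := times(true,branch(R,4,V)); no other remaining equation mentions L. Substituting into the earlier binding gives T := times(times(true,branch(R,4,V)),a).
Decompose branch/3: branch(0,true,R) = V,  pair(one,one) = R,  a = a.
Bind V := branch(0,true,R); no other remaining equation mentions V. Substituting into the earlier bindings gives T := times(times(true,branch(R,4,branch(0,true,R))),a), L := times(true,branch(R,4,branch(0,true,R))).
Bind R := pair(one,one); no other remaining equation mentions R. Substituting into the earlier bindings gives T := times(times(true,branch(pair(one,one),4,branch(0,true,pair(one,one)))),a), L := times(true,branch(pair(one,one),4,branch(0,true,pair(one,one)))), V := branch(0,true,pair(one,one)).
Delete trivial equation a = a.
MGU = { T -> times(times(true,branch(pair(one,one),4,branch(0,true,pair(one,one)))),a), L -> times(true,branch(pair(one,one),4,branch(0,true,pair(one,one)))), V -> branch(0,true,pair(one,one)), R -> pair(one,one) }, so T -> times(times(true,branch(pair(one,one),4,branch(0,true,pair(one,one)))),a).

times(times(true,branch(pair(one,one),4,branch(0,true,pair(one,one)))),a)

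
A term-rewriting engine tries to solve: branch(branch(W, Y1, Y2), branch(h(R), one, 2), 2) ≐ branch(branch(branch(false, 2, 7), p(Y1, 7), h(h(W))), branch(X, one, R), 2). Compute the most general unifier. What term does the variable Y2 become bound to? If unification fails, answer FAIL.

Decompose branch/3: branch(W, Y1, Y2) ≐ branch(branch(false, 2, 7), p(Y1, 7), h(h(W))),  branch(h(R), one, 2) ≐ branch(X, one, R),  2 ≐ 2.
Decompose branch/3: W ≐ branch(false, 2, 7),  Y1 ≐ p(Y1, 7),  Y2 ≐ h(h(W)).
Bind W := branch(false, 2, 7); substituting into the one remaining equation that mentions W gives: Y2 ≐ h(h(branch(false, 2, 7))).
Occurs check fails: Y1 occurs in p(Y1, 7); the equation Y1 ≐ p(Y1, 7) has no finite solution.

FAIL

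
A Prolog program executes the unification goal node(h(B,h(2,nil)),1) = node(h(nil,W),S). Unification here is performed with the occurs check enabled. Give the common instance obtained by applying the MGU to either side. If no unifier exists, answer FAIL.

Decompose node/2: h(B,h(2,nil)) = h(nil,W),  1 = S.
Decompose h/2: B = nil,  h(2,nil) = W.
Bind B := nil; no other remaining equation mentions B.
Bind W := h(2,nil); no other remaining equation mentions W.
Bind S := 1.
Applying the MGU to either side gives node(h(nil,h(2,nil)),1).

node(h(nil,h(2,nil)),1)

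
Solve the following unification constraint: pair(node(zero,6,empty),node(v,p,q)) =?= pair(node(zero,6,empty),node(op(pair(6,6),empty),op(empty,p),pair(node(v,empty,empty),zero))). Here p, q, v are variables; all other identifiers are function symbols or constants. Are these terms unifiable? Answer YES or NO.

NO

Decompose pair/2: node(zero,6,empty) =?= node(zero,6,empty),  node(v,p,q) =?= node(op(pair(6,6),empty),op(empty,p),pair(node(v,empty,empty),zero)).
Delete trivial equation node(zero,6,empty) =?= node(zero,6,empty).
Decompose node/3: v =?= op(pair(6,6),empty),  p =?= op(empty,p),  q =?= pair(node(v,empty,empty),zero).
Bind v := op(pair(6,6),empty); substituting into the one remaining equation that mentions v gives: q =?= pair(node(op(pair(6,6),empty),empty,empty),zero).
Occurs check fails: p occurs in op(empty,p); the equation p =?= op(empty,p) has no finite solution.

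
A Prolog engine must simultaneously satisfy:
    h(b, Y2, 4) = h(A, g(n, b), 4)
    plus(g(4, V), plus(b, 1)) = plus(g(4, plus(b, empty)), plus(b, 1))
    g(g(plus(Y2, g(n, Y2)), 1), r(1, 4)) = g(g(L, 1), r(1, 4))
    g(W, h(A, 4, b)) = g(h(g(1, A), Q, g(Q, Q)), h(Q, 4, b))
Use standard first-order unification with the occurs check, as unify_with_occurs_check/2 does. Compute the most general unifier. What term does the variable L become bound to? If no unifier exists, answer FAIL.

Decompose h/3: b = A,  Y2 = g(n, b),  4 = 4.
Bind A := b; substituting into the one remaining equation that mentions A gives: g(W, h(b, 4, b)) = g(h(g(1, b), Q, g(Q, Q)), h(Q, 4, b)).
Bind Y2 := g(n, b); substituting into the one remaining equation that mentions Y2 gives: g(g(plus(g(n, b), g(n, g(n, b))), 1), r(1, 4)) = g(g(L, 1), r(1, 4)).
Delete trivial equation 4 = 4.
Decompose plus/2: g(4, V) = g(4, plus(b, empty)),  plus(b, 1) = plus(b, 1).
Decompose g/2: 4 = 4,  V = plus(b, empty).
Delete trivial equation 4 = 4.
Bind V := plus(b, empty); no other remaining equation mentions V.
Delete trivial equation plus(b, 1) = plus(b, 1).
Decompose g/2: g(plus(g(n, b), g(n, g(n, b))), 1) = g(L, 1),  r(1, 4) = r(1, 4).
Decompose g/2: plus(g(n, b), g(n, g(n, b))) = L,  1 = 1.
Bind L := plus(g(n, b), g(n, g(n, b))); no other remaining equation mentions L.
Delete trivial equation 1 = 1.
Delete trivial equation r(1, 4) = r(1, 4).
Decompose g/2: W = h(g(1, b), Q, g(Q, Q)),  h(b, 4, b) = h(Q, 4, b).
Bind W := h(g(1, b), Q, g(Q, Q)); no other remaining equation mentions W.
Decompose h/3: b = Q,  4 = 4,  b = b.
Bind Q := b; no other remaining equation mentions Q. Substituting into the earlier binding gives W := h(g(1, b), b, g(b, b)).
Delete trivial equation 4 = 4.
Delete trivial equation b = b.
MGU = { A = b, Y2 = g(n, b), V = plus(b, empty), L = plus(g(n, b), g(n, g(n, b))), W = h(g(1, b), b, g(b, b)), Q = b }, so L = plus(g(n, b), g(n, g(n, b))).

plus(g(n, b), g(n, g(n, b)))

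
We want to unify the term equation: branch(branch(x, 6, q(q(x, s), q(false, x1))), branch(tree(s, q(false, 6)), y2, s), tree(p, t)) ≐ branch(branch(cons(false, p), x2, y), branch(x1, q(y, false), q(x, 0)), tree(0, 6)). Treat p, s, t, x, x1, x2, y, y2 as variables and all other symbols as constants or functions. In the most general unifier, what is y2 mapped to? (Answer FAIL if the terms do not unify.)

q(q(q(cons(false, 0), q(cons(false, 0), 0)), q(false, tree(q(cons(false, 0), 0), q(false, 6)))), false)

Decompose branch/3: branch(x, 6, q(q(x, s), q(false, x1))) ≐ branch(cons(false, p), x2, y),  branch(tree(s, q(false, 6)), y2, s) ≐ branch(x1, q(y, false), q(x, 0)),  tree(p, t) ≐ tree(0, 6).
Decompose branch/3: x ≐ cons(false, p),  6 ≐ x2,  q(q(x, s), q(false, x1)) ≐ y.
Bind x := cons(false, p); substituting into the 2 remaining equations that mention x gives: q(q(cons(false, p), s), q(false, x1)) ≐ y,  branch(tree(s, q(false, 6)), y2, s) ≐ branch(x1, q(y, false), q(cons(false, p), 0)).
Bind x2 := 6; no other remaining equation mentions x2.
Bind y := q(q(cons(false, p), s), q(false, x1)); substituting into the one remaining equation that mentions y gives: branch(tree(s, q(false, 6)), y2, s) ≐ branch(x1, q(q(q(cons(false, p), s), q(false, x1)), false), q(cons(false, p), 0)).
Decompose branch/3: tree(s, q(false, 6)) ≐ x1,  y2 ≐ q(q(q(cons(false, p), s), q(false, x1)), false),  s ≐ q(cons(false, p), 0).
Bind x1 := tree(s, q(false, 6)); substituting into the one remaining equation that mentions x1 gives: y2 ≐ q(q(q(cons(false, p), s), q(false, tree(s, q(false, 6)))), false). Substituting into the earlier binding gives y := q(q(cons(false, p), s), q(false, tree(s, q(false, 6)))).
Bind y2 := q(q(q(cons(false, p), s), q(false, tree(s, q(false, 6)))), false); no other remaining equation mentions y2.
Bind s := q(cons(false, p), 0); no other remaining equation mentions s. Substituting into the earlier bindings gives y := q(q(cons(false, p), q(cons(false, p), 0)), q(false, tree(q(cons(false, p), 0), q(false, 6)))), x1 := tree(q(cons(false, p), 0), q(false, 6)), y2 := q(q(q(cons(false, p), q(cons(false, p), 0)), q(false, tree(q(cons(false, p), 0), q(false, 6)))), false).
Decompose tree/2: p ≐ 0,  t ≐ 6.
Bind p := 0; no other remaining equation mentions p. Substituting into the earlier bindings gives x := cons(false, 0), y := q(q(cons(false, 0), q(cons(false, 0), 0)), q(false, tree(q(cons(false, 0), 0), q(false, 6)))), x1 := tree(q(cons(false, 0), 0), q(false, 6)), y2 := q(q(q(cons(false, 0), q(cons(false, 0), 0)), q(false, tree(q(cons(false, 0), 0), q(false, 6)))), false), s := q(cons(false, 0), 0).
Bind t := 6.
MGU = { x -> cons(false, 0), x2 -> 6, y -> q(q(cons(false, 0), q(cons(false, 0), 0)), q(false, tree(q(cons(false, 0), 0), q(false, 6)))), x1 -> tree(q(cons(false, 0), 0), q(false, 6)), y2 -> q(q(q(cons(false, 0), q(cons(false, 0), 0)), q(false, tree(q(cons(false, 0), 0), q(false, 6)))), false), s -> q(cons(false, 0), 0), p -> 0, t -> 6 }, so y2 -> q(q(q(cons(false, 0), q(cons(false, 0), 0)), q(false, tree(q(cons(false, 0), 0), q(false, 6)))), false).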